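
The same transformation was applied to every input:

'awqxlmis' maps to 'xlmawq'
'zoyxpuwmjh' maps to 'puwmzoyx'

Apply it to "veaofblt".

ofbvea

Looking at the pairs, the operation is to delete the last 2 characters, then swap the front and back halves of the string.
Working it through for "veaofblt": intermediate "veaofb", final "ofbvea".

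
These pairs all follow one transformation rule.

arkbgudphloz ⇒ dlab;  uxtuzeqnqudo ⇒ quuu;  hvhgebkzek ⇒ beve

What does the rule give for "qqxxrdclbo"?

The pattern: swap the front and back halves of the string, then keep one character in every 3, starting at position 1 (positions 1st, 4th, 7th, ...).
On "qqxxrdclbo" that produces "dbqr".

dbqr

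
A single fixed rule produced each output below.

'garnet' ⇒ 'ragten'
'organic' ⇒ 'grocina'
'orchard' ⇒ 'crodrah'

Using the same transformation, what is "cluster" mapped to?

ulcrets

Looking at the pairs, the operation is to move the first 3 characters to the end (rotate left by 3), then reverse the string.
"cluster" → "sterclu" → "ulcrets".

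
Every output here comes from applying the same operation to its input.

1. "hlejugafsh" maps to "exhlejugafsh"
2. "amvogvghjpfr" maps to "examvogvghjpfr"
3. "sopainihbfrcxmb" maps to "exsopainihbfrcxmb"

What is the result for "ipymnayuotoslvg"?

exipymnayuotoslvg

Looking at the pairs, the operation is to prepend "ex".
"ipymnayuotoslvg" → "exipymnayuotoslvg".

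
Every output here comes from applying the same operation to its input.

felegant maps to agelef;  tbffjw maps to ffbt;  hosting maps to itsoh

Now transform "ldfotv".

ofdl

The transformation: delete the last 2 characters, then reverse the string.
For "ldfotv" the result is "ofdl".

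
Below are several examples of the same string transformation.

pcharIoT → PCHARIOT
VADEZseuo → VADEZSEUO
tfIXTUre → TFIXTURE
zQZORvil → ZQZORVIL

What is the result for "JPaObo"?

Looking at the pairs, the operation is to convert every letter to uppercase.
Applying that to "JPaObo" gives "JPAOBO".

JPAOBO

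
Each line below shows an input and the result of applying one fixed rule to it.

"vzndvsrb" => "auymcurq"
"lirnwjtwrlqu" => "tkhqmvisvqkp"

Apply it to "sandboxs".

rrzmcanw

The pattern: shift every letter 1 place backward in the alphabet (wrapping around), then move the last character to the front.
Applying both steps to "sandboxs": "rzmcanwr", then "rrzmcanw".
(Check on "vzndvsrb": → "uymcurqa" → "auymcurq" ✓)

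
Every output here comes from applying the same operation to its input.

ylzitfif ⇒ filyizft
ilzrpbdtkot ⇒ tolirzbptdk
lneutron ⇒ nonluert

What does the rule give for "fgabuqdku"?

ukgfbaqud

The rule is to move the last 2 characters to the front (rotate right by 2), then swap each adjacent pair of characters (1↔2, 3↔4, ...).
Applying both steps to "fgabuqdku": "kufgabuqd", then "ukgfbaqud".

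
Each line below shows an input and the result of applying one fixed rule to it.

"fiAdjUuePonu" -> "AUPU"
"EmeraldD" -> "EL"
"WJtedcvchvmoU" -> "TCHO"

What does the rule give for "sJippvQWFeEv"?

IVFV

In each case the input is transformed by: keep one character in every 3, starting at position 3 (positions 3rd, 6th, 9th, ...), then convert every letter to uppercase.
Working it through for "sJippvQWFeEv": intermediate "ivFv", final "IVFV".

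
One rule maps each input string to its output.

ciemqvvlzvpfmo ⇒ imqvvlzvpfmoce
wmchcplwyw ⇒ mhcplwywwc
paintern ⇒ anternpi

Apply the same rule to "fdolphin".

The transformation: move the first 2 characters to the end (rotate left by 2), then swap the first and last characters.
For "fdolphin", step one produces "olphinfd"; step two turns that into "dlphinfo".

dlphinfo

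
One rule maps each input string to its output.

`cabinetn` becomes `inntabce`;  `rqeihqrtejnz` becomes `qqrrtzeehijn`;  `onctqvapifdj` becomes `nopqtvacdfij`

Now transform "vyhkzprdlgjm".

The rule is to sort the characters into alphabetical order, then swap the front and back halves of the string.
On "vyhkzprdlgjm" that produces "mprvyzdghjkl".

mprvyzdghjkl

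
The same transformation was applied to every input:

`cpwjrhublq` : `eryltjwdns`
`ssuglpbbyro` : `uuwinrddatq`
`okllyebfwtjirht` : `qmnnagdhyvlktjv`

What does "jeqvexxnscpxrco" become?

lgsxgzzpuerzteq

Rule — shift every letter 2 places forward in the alphabet (wrapping around).
For "jeqvexxnscpxrco" the result is "lgsxgzzpuerzteq".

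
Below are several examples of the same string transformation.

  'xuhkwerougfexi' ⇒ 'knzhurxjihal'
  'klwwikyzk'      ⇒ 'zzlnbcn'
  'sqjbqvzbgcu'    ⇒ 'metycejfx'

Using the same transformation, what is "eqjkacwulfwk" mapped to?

mndfzxoizn

Looking at the pairs, the operation is to delete the first 2 characters, then shift every letter 3 places forward in the alphabet (wrapping around).
For "eqjkacwulfwk", step one produces "jkacwulfwk"; step two turns that into "mndfzxoizn".
(Check on "xuhkwerougfexi": → "hkwerougfexi" → "knzhurxjihal" ✓)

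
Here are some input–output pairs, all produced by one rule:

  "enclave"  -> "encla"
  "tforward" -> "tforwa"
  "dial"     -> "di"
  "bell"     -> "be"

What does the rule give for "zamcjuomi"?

zamcjuo

Each output is the input with this applied: delete the last 2 characters.
On "zamcjuomi" that produces "zamcjuo".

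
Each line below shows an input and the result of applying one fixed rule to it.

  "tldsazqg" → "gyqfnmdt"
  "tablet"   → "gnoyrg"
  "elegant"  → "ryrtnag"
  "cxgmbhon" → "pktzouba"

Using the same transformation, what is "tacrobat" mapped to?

Each output is the input with this applied: shift every letter 13 places forward in the alphabet (wrapping around) — i.e. ROT13.
On "tacrobat" that produces "gnpebong".

gnpebong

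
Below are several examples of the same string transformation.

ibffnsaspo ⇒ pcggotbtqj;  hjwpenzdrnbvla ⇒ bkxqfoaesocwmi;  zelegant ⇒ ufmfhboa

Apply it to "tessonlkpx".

yfttpomlqu

Looking at the pairs, the operation is to swap the first and last characters, then shift every letter 1 place forward in the alphabet (wrapping around).
Applying both steps to "tessonlkpx": "xessonlkpt", then "yfttpomlqu".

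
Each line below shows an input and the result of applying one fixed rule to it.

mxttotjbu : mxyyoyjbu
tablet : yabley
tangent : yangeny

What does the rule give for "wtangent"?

wyangeny

In each case the input is transformed by: replace every "t" with "y".
Applying that to "wtangent" gives "wyangeny".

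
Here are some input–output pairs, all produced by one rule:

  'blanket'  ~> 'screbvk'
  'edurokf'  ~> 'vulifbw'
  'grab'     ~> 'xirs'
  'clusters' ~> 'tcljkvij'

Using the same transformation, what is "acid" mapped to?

Looking at the pairs, the operation is to shift every letter 9 places backward in the alphabet (wrapping around).
"acid" → "rtzu".

rtzu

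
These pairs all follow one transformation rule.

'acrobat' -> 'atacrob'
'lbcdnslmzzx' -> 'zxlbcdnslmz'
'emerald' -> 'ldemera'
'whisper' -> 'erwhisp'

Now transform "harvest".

stharve

The pattern: move the last 2 characters to the front (rotate right by 2).
So "harvest" becomes "stharve".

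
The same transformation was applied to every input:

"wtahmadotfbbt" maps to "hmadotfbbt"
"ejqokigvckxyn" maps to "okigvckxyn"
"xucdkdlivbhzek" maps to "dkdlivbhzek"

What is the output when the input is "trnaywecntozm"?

aywecntozm

In each case the input is transformed by: delete the first 3 characters.
So "trnaywecntozm" becomes "aywecntozm".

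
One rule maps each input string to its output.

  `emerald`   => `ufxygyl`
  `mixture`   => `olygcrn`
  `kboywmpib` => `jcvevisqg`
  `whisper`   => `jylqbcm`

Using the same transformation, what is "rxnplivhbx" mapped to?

bvrlrhjfcp

In each case the input is transformed by: shift every letter 6 places backward in the alphabet (wrapping around), then move the last 3 characters to the front (rotate right by 3).
Applying that to "rxnplivhbx" gives "bvrlrhjfcp".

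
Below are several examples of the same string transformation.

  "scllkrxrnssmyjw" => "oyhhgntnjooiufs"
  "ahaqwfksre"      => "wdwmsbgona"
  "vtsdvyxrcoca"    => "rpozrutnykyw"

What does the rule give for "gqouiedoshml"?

What's happening: shift every letter 4 places backward in the alphabet (wrapping around).
On "gqouiedoshml" that produces "cmkqeazkodih".

cmkqeazkodih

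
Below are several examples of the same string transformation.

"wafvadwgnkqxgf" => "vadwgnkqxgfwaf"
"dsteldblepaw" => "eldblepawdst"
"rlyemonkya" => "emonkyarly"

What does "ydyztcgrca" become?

Rule — move the first 3 characters to the end (rotate left by 3).
"ydyztcgrca" → "ztcgrcaydy".

ztcgrcaydy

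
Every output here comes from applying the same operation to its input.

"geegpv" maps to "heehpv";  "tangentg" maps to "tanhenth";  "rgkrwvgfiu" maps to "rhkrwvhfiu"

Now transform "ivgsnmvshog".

In each case the input is transformed by: replace every "g" with "h".
"ivgsnmvshog" → "ivhsnmvshoh".

ivhsnmvshoh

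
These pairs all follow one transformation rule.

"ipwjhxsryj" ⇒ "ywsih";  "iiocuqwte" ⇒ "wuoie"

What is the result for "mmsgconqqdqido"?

The pattern: keep every other character starting from the first (positions 1st, 3rd, 5th, ...), then sort the characters into reverse alphabetical order.
"mmsgconqqdqido" → "mscnqqd" → "sqqnmdc".

sqqnmdc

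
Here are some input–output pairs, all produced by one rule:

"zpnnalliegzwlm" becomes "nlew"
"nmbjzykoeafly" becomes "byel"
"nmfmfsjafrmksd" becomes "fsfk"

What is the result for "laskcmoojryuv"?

smju

In each case the input is transformed by: keep one character in every 3, starting at position 3 (positions 3rd, 6th, 9th, ...).
"laskcmoojryuv" → "smju".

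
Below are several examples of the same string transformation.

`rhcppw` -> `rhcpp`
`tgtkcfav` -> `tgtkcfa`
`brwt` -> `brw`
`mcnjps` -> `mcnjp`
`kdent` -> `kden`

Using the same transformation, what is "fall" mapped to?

fal

What's happening: delete the last character.
So "fall" becomes "fal".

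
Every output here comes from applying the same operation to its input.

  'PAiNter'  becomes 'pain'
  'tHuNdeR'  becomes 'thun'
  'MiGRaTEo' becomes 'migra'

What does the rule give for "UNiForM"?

In each case the input is transformed by: delete the last 3 characters, then convert every letter to lowercase.
Starting from "UNiForM": after the first operation, "UNiF"; after the second, "unif".

unif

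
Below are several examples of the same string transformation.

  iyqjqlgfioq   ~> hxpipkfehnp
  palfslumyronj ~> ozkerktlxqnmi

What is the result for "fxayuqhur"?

Rule — shift every letter 1 place backward in the alphabet (wrapping around).
Doing the same to "fxayuqhur": "ewzxtpgtq".

ewzxtpgtq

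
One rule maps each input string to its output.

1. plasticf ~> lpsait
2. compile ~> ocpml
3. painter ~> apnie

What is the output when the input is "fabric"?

The rule is to swap each adjacent pair of characters (1↔2, 3↔4, ...), then delete the last 2 characters.
On "fabric": the first step gives "afrbci", and the second then gives "afrb".

afrb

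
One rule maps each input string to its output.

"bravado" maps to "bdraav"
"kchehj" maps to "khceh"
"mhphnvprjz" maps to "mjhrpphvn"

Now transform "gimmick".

gciimm

The transformation: delete the last character, then take characters alternately from the front and the back (1st, last, 2nd, 2nd-last, ...).
Applying both steps to "gimmick": "gimmic", then "gciimm".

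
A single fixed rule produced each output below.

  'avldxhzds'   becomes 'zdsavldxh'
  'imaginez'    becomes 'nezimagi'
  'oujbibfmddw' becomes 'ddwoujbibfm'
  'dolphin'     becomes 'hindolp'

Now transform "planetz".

etzplan

The rule is to move the last 3 characters to the front (rotate right by 3).
So "planetz" becomes "etzplan".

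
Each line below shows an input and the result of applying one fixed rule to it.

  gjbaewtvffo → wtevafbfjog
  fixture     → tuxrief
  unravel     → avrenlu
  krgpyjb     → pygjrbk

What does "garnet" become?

nreatg

Looking at the pairs, the operation is to take characters alternately from the front and the back (1st, last, 2nd, 2nd-last, ...), then reverse the string.
For "garnet", step one produces "gtaern"; step two turns that into "nreatg".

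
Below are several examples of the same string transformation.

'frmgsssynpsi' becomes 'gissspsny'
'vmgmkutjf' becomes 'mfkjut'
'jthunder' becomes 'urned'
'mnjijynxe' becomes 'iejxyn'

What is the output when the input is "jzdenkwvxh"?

Looking at the pairs, the operation is to delete the first 3 characters, then take characters alternately from the front and the back (1st, last, 2nd, 2nd-last, ...).
Working it through for "jzdenkwvxh": intermediate "enkwvxh", final "ehnxkvw".

ehnxkvw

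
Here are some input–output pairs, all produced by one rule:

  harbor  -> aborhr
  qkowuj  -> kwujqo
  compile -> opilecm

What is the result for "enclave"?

nlaveec

The pattern: move the first 2 characters to the end (rotate left by 2), then swap the first and last characters.
Applying both steps to "enclave": "claveen", then "nlaveec".
(Check on "compile": → "mpileco" → "opilecm" ✓)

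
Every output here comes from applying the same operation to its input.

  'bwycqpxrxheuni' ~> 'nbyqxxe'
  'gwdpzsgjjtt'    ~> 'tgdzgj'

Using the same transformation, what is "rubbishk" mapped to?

hrbi

What's happening: keep every other character starting from the first (positions 1st, 3rd, 5th, ...), then move the last character to the front.
Working it through for "rubbishk": intermediate "rbih", final "hrbi".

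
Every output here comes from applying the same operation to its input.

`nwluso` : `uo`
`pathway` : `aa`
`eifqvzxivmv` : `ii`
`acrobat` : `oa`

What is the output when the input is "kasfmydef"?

The pattern: keep every other character starting from the second (positions 2nd, 4th, 6th, ...), then keep only the vowels.
On "kasfmydef": the first step gives "afye", and the second then gives "ae".

ae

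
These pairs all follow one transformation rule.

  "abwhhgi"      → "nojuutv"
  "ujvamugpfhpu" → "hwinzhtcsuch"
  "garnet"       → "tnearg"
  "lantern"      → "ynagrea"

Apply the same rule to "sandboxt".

The pattern: shift every letter 13 places forward in the alphabet (wrapping around) — i.e. ROT13.
"sandboxt" → "fnaqobkg".

fnaqobkg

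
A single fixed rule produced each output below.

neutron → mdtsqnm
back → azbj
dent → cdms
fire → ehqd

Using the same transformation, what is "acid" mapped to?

zbhc

Each output is the input with this applied: shift every letter 1 place backward in the alphabet (wrapping around).
Applying that to "acid" gives "zbhc".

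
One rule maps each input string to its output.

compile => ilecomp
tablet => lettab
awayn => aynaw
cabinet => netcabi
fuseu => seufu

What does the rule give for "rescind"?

indresc

Rule — move the last 3 characters to the front (rotate right by 3).
So "rescind" becomes "indresc".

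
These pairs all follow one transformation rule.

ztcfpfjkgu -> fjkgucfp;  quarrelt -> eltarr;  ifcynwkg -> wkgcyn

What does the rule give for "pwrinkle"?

What's happening: delete the first 2 characters, then move the first 3 characters to the end (rotate left by 3).
Starting from "pwrinkle": after the first operation, "rinkle"; after the second, "klerin".
(Check on "ztcfpfjkgu": → "cfpfjkgu" → "fjkgucfp" ✓)

klerin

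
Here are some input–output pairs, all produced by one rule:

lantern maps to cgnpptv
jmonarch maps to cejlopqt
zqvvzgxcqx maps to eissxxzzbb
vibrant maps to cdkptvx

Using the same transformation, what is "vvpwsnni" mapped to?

The pattern: sort the characters into alphabetical order, then shift every letter 2 places forward in the alphabet (wrapping around).
On "vvpwsnni": the first step gives "innpsvvw", and the second then gives "kppruxxy".

kppruxxy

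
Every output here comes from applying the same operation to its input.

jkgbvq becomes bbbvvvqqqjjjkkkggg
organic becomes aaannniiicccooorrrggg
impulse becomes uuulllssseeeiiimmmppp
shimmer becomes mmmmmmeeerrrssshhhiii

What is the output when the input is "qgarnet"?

rrrnnneeetttqqqgggaaa

The transformation: move the first 3 characters to the end (rotate left by 3), then repeat every character 3 times.
Starting from "qgarnet": after the first operation, "rnetqga"; after the second, "rrrnnneeetttqqqgggaaa".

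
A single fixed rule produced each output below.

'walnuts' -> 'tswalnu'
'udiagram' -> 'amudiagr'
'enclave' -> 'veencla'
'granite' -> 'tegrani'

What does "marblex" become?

exmarbl

Looking at the pairs, the operation is to move the last 2 characters to the front (rotate right by 2).
"marblex" → "exmarbl".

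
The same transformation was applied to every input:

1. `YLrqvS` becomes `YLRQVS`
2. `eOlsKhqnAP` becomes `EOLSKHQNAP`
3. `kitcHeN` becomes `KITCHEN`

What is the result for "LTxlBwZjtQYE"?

The transformation: convert every letter to uppercase.
"LTxlBwZjtQYE" → "LTXLBWZJTQYE".

LTXLBWZJTQYE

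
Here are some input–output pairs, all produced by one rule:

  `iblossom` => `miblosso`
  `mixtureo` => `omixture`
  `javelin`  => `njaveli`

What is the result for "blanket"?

tblanke

Rule — move the last character to the front.
Doing the same to "blanket": "tblanke".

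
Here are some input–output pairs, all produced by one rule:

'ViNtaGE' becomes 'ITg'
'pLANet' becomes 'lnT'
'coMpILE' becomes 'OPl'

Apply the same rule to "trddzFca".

RDfA

The transformation: keep every other character starting from the second (positions 2nd, 4th, 6th, ...), then flip the case of every letter.
Working it through for "trddzFca": intermediate "rdFa", final "RDfA".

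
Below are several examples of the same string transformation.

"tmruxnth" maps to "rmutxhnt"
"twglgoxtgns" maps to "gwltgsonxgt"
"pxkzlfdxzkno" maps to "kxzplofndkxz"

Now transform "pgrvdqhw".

rgvpdwqh

The pattern: move the first 2 characters to the end (rotate left by 2), then take characters alternately from the front and the back (1st, last, 2nd, 2nd-last, ...).
Starting from "pgrvdqhw": after the first operation, "rvdqhwpg"; after the second, "rgvpdwqh".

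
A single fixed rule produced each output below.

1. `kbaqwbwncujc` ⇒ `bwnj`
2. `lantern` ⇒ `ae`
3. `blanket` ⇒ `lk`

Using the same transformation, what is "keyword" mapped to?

eo

Looking at the pairs, the operation is to keep one character in every 3, starting at position 2 (positions 2nd, 5th, 8th, ...).
For "keyword" the result is "eo".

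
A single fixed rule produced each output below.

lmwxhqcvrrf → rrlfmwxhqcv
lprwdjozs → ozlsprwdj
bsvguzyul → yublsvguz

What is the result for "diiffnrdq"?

rddqiiffn

Each output is the input with this applied: swap the first and last characters, then move the last 3 characters to the front (rotate right by 3).
For "diiffnrdq" the result is "rddqiiffn".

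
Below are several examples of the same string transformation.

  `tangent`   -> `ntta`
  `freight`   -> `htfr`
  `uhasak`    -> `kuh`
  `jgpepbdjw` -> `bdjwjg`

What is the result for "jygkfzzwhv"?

The transformation: move the first 2 characters to the end (rotate left by 2), then delete the first 3 characters.
Working it through for "jygkfzzwhv": intermediate "gkfzzwhvjy", final "zzwhvjy".

zzwhvjy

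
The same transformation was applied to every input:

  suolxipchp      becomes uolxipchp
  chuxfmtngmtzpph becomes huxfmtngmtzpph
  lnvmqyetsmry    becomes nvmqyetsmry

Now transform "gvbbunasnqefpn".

Each output is the input with this applied: delete the first character.
On "gvbbunasnqefpn" that produces "vbbunasnqefpn".

vbbunasnqefpn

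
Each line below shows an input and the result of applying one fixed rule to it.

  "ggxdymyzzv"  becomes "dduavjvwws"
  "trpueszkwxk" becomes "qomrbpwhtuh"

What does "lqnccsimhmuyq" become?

What's happening: shift every letter 3 places backward in the alphabet (wrapping around).
On "lqnccsimhmuyq" that produces "inkzzpfjejrvn".

inkzzpfjejrvn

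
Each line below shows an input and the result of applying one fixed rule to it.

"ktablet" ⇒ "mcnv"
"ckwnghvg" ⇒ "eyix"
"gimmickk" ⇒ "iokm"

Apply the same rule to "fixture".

The transformation: keep every other character starting from the first (positions 1st, 3rd, 5th, ...), then shift every letter 2 places forward in the alphabet (wrapping around).
For "fixture", step one produces "fxue"; step two turns that into "hzwg".

hzwg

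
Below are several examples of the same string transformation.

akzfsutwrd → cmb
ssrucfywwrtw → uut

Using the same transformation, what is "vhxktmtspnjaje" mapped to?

xjz

In each case the input is transformed by: shift every letter 2 places forward in the alphabet (wrapping around), then keep only the first 3 characters.
For "vhxktmtspnjaje", step one produces "xjzmvovurplclg"; step two turns that into "xjz".
(Check on "akzfsutwrd": → "cmbhuwvytf" → "cmb" ✓)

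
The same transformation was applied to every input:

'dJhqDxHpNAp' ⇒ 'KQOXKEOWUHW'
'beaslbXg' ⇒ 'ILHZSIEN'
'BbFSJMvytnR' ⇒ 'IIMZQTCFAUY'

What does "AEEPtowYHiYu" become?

In each case the input is transformed by: shift every letter 7 places forward in the alphabet (wrapping around), then convert every letter to uppercase.
"AEEPtowYHiYu" → "HLLWavdFOpFb" → "HLLWAVDFOPFB".

HLLWAVDFOPFB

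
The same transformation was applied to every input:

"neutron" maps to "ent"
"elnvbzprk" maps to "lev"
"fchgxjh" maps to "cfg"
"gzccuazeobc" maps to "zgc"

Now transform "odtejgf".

The rule is to swap each adjacent pair of characters (1↔2, 3↔4, ...), then keep only the first 3 characters.
On "odtejgf": the first step gives "doetgjf", and the second then gives "doe".

doe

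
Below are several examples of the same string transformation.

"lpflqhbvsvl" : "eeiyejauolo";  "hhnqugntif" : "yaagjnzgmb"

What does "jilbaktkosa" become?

tcbeutdmdhl

Looking at the pairs, the operation is to move the last character to the front, then shift every letter 7 places backward in the alphabet (wrapping around).
Applying both steps to "jilbaktkosa": "ajilbaktkos", then "tcbeutdmdhl".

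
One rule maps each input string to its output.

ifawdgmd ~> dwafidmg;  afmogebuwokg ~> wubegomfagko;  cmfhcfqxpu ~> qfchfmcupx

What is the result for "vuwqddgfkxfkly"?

fxkfgddqwuvylk

What's happening: move the last 3 characters to the front (rotate right by 3), then reverse the string.
Working it through for "vuwqddgfkxfkly": intermediate "klyvuwqddgfkxf", final "fxkfgddqwuvylk".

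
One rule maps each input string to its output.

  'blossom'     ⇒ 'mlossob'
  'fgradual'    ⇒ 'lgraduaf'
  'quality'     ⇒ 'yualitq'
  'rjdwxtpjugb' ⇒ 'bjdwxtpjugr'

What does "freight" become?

treighf

Each output is the input with this applied: swap the first and last characters.
For "freight" the result is "treighf".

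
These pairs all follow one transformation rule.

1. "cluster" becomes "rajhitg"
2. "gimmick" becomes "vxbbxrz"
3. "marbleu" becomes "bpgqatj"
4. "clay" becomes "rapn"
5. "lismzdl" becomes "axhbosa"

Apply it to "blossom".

What's happening: shift every letter 11 places backward in the alphabet (wrapping around).
"blossom" → "qadhhdb".

qadhhdb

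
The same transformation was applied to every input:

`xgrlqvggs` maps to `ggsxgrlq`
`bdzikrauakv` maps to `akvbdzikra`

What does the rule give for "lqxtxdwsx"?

wsxlqxtx

What's happening: move the last 3 characters to the front (rotate right by 3), then delete the last character.
On "lqxtxdwsx" that produces "wsxlqxtx".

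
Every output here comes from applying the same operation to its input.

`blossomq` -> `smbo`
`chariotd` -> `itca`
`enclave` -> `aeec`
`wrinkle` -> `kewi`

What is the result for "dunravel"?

aedn

What's happening: keep every other character starting from the first (positions 1st, 3rd, 5th, ...), then swap the front and back halves of the string.
On "dunravel" that produces "aedn".
(Check on "enclave": → "ecae" → "aeec" ✓)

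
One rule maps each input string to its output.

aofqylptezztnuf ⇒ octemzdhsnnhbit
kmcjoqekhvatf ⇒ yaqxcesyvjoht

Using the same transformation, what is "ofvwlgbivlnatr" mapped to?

The pattern: shift every letter 12 places backward in the alphabet (wrapping around).
So "ofvwlgbivlnatr" becomes "ctjkzupwjzbohf".

ctjkzupwjzbohf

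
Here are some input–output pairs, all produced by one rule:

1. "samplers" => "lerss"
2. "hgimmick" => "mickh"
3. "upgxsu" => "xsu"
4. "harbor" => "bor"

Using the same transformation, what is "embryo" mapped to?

ryo

Looking at the pairs, the operation is to swap the front and back halves of the string, then delete the last 3 characters.
Working it through for "embryo": intermediate "ryoemb", final "ryo".
(Check on "hgimmick": → "mickhgim" → "mickh" ✓)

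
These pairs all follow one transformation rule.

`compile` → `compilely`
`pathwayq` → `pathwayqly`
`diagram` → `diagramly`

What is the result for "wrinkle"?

wrinklely

The transformation: append "ly".
So "wrinkle" becomes "wrinklely".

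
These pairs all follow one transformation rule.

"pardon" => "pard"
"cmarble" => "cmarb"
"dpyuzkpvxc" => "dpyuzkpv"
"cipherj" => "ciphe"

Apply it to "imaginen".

imagin

Rule — delete the last 2 characters.
So "imaginen" becomes "imagin".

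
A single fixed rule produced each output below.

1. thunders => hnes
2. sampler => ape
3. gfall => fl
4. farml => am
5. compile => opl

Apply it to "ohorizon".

In each case the input is transformed by: keep every other character starting from the second (positions 2nd, 4th, 6th, ...).
On "ohorizon" that produces "hrzn".

hrzn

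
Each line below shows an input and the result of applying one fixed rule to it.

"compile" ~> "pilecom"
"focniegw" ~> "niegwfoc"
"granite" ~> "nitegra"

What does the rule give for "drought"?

ughtdro

Each output is the input with this applied: move the first 3 characters to the end (rotate left by 3).
On "drought" that produces "ughtdro".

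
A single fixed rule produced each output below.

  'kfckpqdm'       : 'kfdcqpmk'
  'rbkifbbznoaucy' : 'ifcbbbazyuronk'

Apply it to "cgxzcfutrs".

rgfcczxuts

The rule is to sort the characters into reverse alphabetical order, then swap the front and back halves of the string.
"cgxzcfutrs" → "zxutsrgfcc" → "rgfcczxuts".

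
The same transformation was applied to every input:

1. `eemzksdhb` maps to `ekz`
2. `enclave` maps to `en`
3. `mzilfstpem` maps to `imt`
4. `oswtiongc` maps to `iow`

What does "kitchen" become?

The transformation: sort the characters into alphabetical order, then keep one character in every 3, starting at position 3 (positions 3rd, 6th, 9th, ...).
Starting from "kitchen": after the first operation, "cehiknt"; after the second, "hn".

hn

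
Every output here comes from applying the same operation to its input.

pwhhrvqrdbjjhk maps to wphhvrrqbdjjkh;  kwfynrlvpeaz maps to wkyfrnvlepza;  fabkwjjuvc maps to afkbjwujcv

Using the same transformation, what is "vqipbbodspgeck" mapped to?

Rule — swap each adjacent pair of characters (1↔2, 3↔4, ...).
On "vqipbbodspgeck" that produces "qvpibbdopsegkc".

qvpibbdopsegkc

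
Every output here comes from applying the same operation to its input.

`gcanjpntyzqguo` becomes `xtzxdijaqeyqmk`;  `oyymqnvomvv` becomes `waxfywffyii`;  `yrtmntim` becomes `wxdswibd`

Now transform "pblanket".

Rule — move the first 3 characters to the end (rotate left by 3), then shift every letter 10 places forward in the alphabet (wrapping around).
Starting from "pblanket": after the first operation, "anketpbl"; after the second, "kxuodzlv".

kxuodzlv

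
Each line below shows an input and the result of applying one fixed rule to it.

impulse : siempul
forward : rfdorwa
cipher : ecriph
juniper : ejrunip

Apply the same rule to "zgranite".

tzegrani

In each case the input is transformed by: swap the first and last characters, then move the last 2 characters to the front (rotate right by 2).
Starting from "zgranite": after the first operation, "egranitz"; after the second, "tzegrani".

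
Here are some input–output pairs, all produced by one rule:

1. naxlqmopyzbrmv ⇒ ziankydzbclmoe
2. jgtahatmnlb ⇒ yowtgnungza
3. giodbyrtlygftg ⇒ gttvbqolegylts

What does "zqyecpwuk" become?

In each case the input is transformed by: move the last 2 characters to the front (rotate right by 2), then shift every letter 13 places forward in the alphabet (wrapping around) — i.e. ROT13.
"zqyecpwuk" → "ukzqyecpw" → "hxmdlrpcj".

hxmdlrpcj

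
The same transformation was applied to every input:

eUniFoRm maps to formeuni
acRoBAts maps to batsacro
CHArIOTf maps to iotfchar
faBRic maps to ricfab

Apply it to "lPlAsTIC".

Rule — swap the front and back halves of the string, then convert every letter to lowercase.
"lPlAsTIC" → "sTIClPlA" → "sticlpla".
(Check on "CHArIOTf": → "IOTfCHAr" → "iotfchar" ✓)

sticlpla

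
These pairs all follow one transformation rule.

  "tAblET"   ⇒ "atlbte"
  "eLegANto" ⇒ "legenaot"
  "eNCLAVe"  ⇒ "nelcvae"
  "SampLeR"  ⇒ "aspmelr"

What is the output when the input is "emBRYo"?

merboy

Looking at the pairs, the operation is to swap each adjacent pair of characters (1↔2, 3↔4, ...), then convert every letter to lowercase.
For "emBRYo", step one produces "meRBoY"; step two turns that into "merboy".
(Check on "tAblET": → "AtlbTE" → "atlbte" ✓)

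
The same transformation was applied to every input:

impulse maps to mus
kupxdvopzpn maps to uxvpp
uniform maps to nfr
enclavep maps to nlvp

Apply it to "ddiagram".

The transformation: keep every other character starting from the second (positions 2nd, 4th, 6th, ...).
For "ddiagram" the result is "darm".

darm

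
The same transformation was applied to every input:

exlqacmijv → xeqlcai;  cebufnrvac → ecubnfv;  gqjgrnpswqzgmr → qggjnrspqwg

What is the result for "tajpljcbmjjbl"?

In each case the input is transformed by: swap each adjacent pair of characters (1↔2, 3↔4, ...), then delete the last 3 characters.
"tajpljcbmjjbl" → "atpjjlbcjmbjl" → "atpjjlbcjm".
(Check on "gqjgrnpswqzgmr": → "qggjnrspqwgzrm" → "qggjnrspqwg" ✓)

atpjjlbcjm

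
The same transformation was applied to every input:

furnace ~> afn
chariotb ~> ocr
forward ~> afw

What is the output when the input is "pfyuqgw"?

qpu

Looking at the pairs, the operation is to move the last 3 characters to the front (rotate right by 3), then keep one character in every 3, starting at position 1 (positions 1st, 4th, 7th, ...).
For "pfyuqgw", step one produces "qgwpfyu"; step two turns that into "qpu".
(Check on "chariotb": → "otbchari" → "ocr" ✓)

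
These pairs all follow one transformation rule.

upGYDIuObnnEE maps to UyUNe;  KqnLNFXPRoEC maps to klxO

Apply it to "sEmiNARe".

Looking at the pairs, the operation is to keep one character in every 3, starting at position 1 (positions 1st, 4th, 7th, ...), then flip the case of every letter.
For "sEmiNARe", step one produces "siR"; step two turns that into "SIr".

SIr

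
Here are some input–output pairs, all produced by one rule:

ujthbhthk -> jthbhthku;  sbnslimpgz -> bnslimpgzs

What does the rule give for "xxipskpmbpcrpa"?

xipskpmbpcrpax

What's happening: move the first character to the end.
"xxipskpmbpcrpa" → "xipskpmbpcrpax".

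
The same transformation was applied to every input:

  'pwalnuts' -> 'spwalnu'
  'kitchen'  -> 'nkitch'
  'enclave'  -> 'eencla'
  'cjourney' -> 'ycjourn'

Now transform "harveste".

The rule is to move the last character to the front, then delete the last character.
"harveste" → "eharvest" → "eharves".

eharves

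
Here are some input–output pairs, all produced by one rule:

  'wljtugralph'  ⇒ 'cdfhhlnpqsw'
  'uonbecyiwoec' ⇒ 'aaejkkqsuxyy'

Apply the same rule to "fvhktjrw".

Looking at the pairs, the operation is to shift every letter 4 places backward in the alphabet (wrapping around), then sort the characters into alphabetical order.
On "fvhktjrw": the first step gives "brdgpfns", and the second then gives "bdfgnprs".
(Check on "wljtugralph": → "shfpqcnwhld" → "cdfhhlnpqsw" ✓)

bdfgnprs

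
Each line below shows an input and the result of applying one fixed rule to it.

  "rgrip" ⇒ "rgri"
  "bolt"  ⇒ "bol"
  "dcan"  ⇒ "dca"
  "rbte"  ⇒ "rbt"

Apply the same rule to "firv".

fir

The rule is to delete the last character.
"firv" → "fir".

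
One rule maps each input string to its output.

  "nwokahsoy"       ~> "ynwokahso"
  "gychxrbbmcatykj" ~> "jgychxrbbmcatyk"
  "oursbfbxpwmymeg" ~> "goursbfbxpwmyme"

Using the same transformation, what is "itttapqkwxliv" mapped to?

Looking at the pairs, the operation is to move the last character to the front.
On "itttapqkwxliv" that produces "vitttapqkwxli".

vitttapqkwxli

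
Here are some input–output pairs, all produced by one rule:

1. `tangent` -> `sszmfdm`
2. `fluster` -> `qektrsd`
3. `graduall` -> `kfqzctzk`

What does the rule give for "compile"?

dbnlohk

Rule — shift every letter 1 place backward in the alphabet (wrapping around), then move the last character to the front.
"compile" → "bnlohkd" → "dbnlohk".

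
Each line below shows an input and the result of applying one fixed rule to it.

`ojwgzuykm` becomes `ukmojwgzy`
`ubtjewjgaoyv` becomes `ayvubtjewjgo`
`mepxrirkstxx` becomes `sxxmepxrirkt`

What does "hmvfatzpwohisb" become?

hsbhmvfatzpwoi

In each case the input is transformed by: move the last 3 characters to the front (rotate right by 3), then swap the first and last characters.
For "hmvfatzpwohisb", step one produces "isbhmvfatzpwoh"; step two turns that into "hsbhmvfatzpwoi".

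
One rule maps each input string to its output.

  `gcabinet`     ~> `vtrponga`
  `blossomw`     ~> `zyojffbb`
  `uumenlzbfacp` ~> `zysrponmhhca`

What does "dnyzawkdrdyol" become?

The rule is to shift every letter 13 places forward in the alphabet (wrapping around) — i.e. ROT13, then sort the characters into reverse alphabetical order.
For "dnyzawkdrdyol" the result is "yxqqqnmlljeba".

yxqqqnmlljeba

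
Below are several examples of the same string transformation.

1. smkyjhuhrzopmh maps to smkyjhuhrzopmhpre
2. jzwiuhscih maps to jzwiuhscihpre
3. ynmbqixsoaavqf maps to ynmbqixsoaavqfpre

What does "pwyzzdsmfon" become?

pwyzzdsmfonpre

Rule — append "pre".
On "pwyzzdsmfon" that produces "pwyzzdsmfonpre".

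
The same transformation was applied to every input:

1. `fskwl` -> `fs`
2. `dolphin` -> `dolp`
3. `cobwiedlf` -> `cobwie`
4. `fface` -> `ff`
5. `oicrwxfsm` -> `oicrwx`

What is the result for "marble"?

In each case the input is transformed by: delete the last 3 characters.
On "marble" that produces "mar".

mar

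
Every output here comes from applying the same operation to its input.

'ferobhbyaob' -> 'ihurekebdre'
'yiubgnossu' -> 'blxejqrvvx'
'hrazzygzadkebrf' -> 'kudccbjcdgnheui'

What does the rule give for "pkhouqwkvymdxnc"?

The transformation: shift every letter 3 places forward in the alphabet (wrapping around).
So "pkhouqwkvymdxnc" becomes "snkrxtznybpgaqf".

snkrxtznybpgaqf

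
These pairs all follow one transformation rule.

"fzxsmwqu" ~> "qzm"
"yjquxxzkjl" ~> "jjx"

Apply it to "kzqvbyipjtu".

Each output is the input with this applied: move the last 3 characters to the front (rotate right by 3), then keep one character in every 3, starting at position 2 (positions 2nd, 5th, 8th, ...).
Starting from "kzqvbyipjtu": after the first operation, "jtukzqvbyip"; after the second, "tzbp".

tzbp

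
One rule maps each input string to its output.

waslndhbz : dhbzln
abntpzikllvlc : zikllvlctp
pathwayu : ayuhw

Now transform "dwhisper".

peris

The rule is to delete the first 3 characters, then move the first 2 characters to the end (rotate left by 2).
Working it through for "dwhisper": intermediate "isper", final "peris".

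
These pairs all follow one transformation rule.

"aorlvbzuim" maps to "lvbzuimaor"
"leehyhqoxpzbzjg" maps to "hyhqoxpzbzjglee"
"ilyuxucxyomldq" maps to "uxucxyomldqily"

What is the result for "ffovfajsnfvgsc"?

The rule is to move the first 3 characters to the end (rotate left by 3).
"ffovfajsnfvgsc" → "vfajsnfvgscffo".

vfajsnfvgscffo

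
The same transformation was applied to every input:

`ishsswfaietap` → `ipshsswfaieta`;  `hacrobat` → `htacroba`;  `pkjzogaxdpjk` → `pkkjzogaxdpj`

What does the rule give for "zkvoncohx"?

The rule is to swap the first and last characters, then move the last character to the front.
Working it through for "zkvoncohx": intermediate "xkvoncohz", final "zxkvoncoh".

zxkvoncoh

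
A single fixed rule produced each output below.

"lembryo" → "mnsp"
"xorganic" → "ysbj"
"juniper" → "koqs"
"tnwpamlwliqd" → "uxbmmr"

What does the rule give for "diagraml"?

ebsn

Rule — keep every other character starting from the first (positions 1st, 3rd, 5th, ...), then shift every letter 1 place forward in the alphabet (wrapping around).
On "diagraml" that produces "ebsn".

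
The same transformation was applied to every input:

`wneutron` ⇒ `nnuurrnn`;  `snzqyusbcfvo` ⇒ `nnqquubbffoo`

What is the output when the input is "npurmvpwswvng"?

Looking at the pairs, the operation is to keep every other character starting from the second (positions 2nd, 4th, 6th, ...), then double every character.
For "npurmvpwswvng" the result is "pprrvvwwwwnn".
(Check on "snzqyusbcfvo": → "nqubfo" → "nnqquubbffoo" ✓)

pprrvvwwwwnn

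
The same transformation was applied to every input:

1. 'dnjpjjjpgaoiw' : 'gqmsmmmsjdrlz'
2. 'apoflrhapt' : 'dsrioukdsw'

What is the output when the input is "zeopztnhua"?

What's happening: shift every letter 3 places forward in the alphabet (wrapping around).
For "zeopztnhua" the result is "chrscwqkxd".

chrscwqkxd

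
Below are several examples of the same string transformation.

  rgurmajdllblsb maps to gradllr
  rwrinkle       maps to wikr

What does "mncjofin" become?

njfm

The pattern: swap the first and last characters, then keep every other character starting from the second (positions 2nd, 4th, 6th, ...).
On "mncjofin": the first step gives "nncjofim", and the second then gives "njfm".
(Check on "rwrinkle": → "ewrinklr" → "wikr" ✓)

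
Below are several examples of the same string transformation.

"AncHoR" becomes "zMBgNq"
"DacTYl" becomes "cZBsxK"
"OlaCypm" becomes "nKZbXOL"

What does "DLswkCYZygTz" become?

ckRVJbxyXFsY

The transformation: flip the case of every letter, then shift every letter 1 place backward in the alphabet (wrapping around).
Doing the same to "DLswkCYZygTz": "ckRVJbxyXFsY".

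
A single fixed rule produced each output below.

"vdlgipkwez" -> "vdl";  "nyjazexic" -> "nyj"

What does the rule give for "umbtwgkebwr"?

Rule — keep only the first 3 characters.
On "umbtwgkebwr" that produces "umb".

umb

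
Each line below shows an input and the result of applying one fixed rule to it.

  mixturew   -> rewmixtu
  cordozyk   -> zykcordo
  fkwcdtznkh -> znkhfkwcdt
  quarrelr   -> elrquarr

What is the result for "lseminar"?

narlsemi

The pattern: move the first character to the end, then swap the front and back halves of the string.
"lseminar" → "seminarl" → "narlsemi".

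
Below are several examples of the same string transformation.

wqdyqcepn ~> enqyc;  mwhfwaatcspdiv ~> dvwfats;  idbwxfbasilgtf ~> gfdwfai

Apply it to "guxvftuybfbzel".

Each output is the input with this applied: move the last 3 characters to the front (rotate right by 3), then keep every other character starting from the first (positions 1st, 3rd, 5th, ...).
Applying both steps to "guxvftuybfbzel": "zelguxvftuybfb", then "zluvtyf".
(Check on "idbwxfbasilgtf": → "gtfidbwxfbasil" → "gfdwfai" ✓)

zluvtyf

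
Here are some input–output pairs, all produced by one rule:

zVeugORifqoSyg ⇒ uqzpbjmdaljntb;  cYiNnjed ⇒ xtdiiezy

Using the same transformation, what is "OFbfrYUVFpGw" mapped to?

jawamtpqakbr

The pattern: shift every letter 5 places backward in the alphabet (wrapping around), then convert every letter to lowercase.
Working it through for "OFbfrYUVFpGw": intermediate "JAwamTPQAkBr", final "jawamtpqakbr".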